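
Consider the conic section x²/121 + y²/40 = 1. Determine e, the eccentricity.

Center (0, 0). The larger denominator 121 sits under the x-term, so the major axis is horizontal; a² = 121, b² = 40.
c² = a² - b² = 81, so c = 9.
e = c/a = 9/11.

e = 9/11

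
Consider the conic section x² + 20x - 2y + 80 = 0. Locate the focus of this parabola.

(-10, -19/2)

Only x is squared. Complete the square in x: (x + 10)² = 2(y + 10).
Vertex (-10, -10); 4p = 2 so p = 1/2. Opens up.
Focus is p units from the vertex along the axis: (h, k + p).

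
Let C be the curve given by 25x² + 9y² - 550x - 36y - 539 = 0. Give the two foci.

Group: 25(x² - 22x) + 9(y² - 4y) = 539
25(x - 11)² + 9(y - 2)² = 539 + 3025 + 36 = 3600
Divide by 3600: (x - 11)²/144 + (y - 2)²/400 = 1
Ellipse, center (11, 2), major axis vertical; a² = 400, b² = 144.
c² = a² - b² = 400 - 144 = 256, so c = 16.
Foci lie on the vertical axis through the center: (h, k ± c).

(11, -14) and (11, 18)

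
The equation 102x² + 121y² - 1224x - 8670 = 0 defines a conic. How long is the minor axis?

2√102

102(x² - 12x) + 121y² = 8670
Complete the square in x and y: 102(x - 6)² + 121y² = 8670 + 3672 + 0 = 12342
Dividing both sides by 12342: (x - 6)²/121 + y²/102 = 1
Ellipse, center (6, 0), major axis horizontal; a² = 121, b² = 102.
b² = 102 so b = √102; the minor axis has length 2b = 2√102.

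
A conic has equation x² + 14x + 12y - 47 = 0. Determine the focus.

Only x is squared. Complete the square in x: (x + 7)² = -12(y - 8).
Vertex (-7, 8); 4p = -12 so p = -3. Opens down.
Focus is p units from the vertex along the axis: (h, k + p).

(-7, 5)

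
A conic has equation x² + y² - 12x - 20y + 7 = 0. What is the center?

(6, 10)

Rearranging, (x² - 12x) + (y² - 20y) = -7.
(x - 6)² + (y - 10)² = -7 + 36 + 100 = 129
So (x - 6)² + (y - 10)² = 129.
Circle centered at (6, 10) with r² = 129.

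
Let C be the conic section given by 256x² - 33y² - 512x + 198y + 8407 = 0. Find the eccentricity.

256(x² - 2x) -33(y² - 6y) = -8407
Complete the square in x and y: 256(x - 1)² -33(y - 3)² = -8407 + 256 - 297 = -8448
Divide by -8448: (y - 3)²/256 - (x - 1)²/33 = 1
Hyperbola, center (1, 3), transverse axis vertical; a² = 256, b² = 33.
c² = a² + b² = 289, so c = 17.
e = c/a = 17/16.

e = 17/16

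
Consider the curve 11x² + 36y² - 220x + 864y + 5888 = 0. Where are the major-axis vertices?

(4, -12) and (16, -12)

Group: 11(x² - 20x) + 36(y² + 24y) = -5888
11(x - 10)² + 36(y + 12)² = -5888 + 1100 + 5184 = 396
Divide by 396: (x - 10)²/36 + (y + 12)²/11 = 1
Ellipse, center (10, -12), major axis horizontal; a² = 36, b² = 11.
a = 6. Vertices at (h ± a, k).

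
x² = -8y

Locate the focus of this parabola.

Vertex (0, 0); 4p = -8 so p = -2. Opens down.
Focus is p units from the vertex along the axis: (h, k + p).

(0, -2)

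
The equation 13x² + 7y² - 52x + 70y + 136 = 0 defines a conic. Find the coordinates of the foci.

Group: 13(x² - 4x) + 7(y² + 10y) = -136
Completing the square gives 13(x - 2)² + 7(y + 5)² = -136 + 52 + 175 = 91.
Dividing both sides by 91: (x - 2)²/7 + (y + 5)²/13 = 1
Ellipse, center (2, -5), major axis vertical; a² = 13, b² = 7.
c² = a² - b² = 13 - 7 = 6, so c = √6.
Foci lie on the vertical axis through the center: (h, k ± c).

(2, -5 - √6) and (2, -5 + √6)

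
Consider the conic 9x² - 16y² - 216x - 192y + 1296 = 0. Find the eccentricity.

Rearranging, 9(x² - 24x) -16(y² + 12y) = -1296.
9(x - 12)² -16(y + 6)² = -1296 + 1296 - 576 = -576
Dividing both sides by -576: (y + 6)²/36 - (x - 12)²/64 = 1
Hyperbola, center (12, -6), transverse axis vertical; a² = 36, b² = 64.
c² = a² + b² = 100, so c = 10.
e = c/a = 10/6 = 5/3.

e = 5/3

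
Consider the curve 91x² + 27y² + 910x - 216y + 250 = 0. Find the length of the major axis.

Collect terms: 91(x² + 10x) + 27(y² - 8y) = -250
91(x + 5)² + 27(y - 4)² = -250 + 2275 + 432 = 2457
Divide through by 2457 to get (x + 5)²/27 + (y - 4)²/91 = 1.
Ellipse, center (-5, 4), major axis vertical; a² = 91, b² = 27.
a² = 91 so a = √91; the major axis has length 2a = 2√91.

2√91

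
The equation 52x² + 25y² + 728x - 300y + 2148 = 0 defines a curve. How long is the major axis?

52(x² + 14x) + 25(y² - 12y) = -2148
52(x + 7)² + 25(y - 6)² = -2148 + 2548 + 900 = 1300
Divide by 1300: (x + 7)²/25 + (y - 6)²/52 = 1
Ellipse, center (-7, 6), major axis vertical; a² = 52, b² = 25.
a² = 52 so a = 2√13; the major axis has length 2a = 4√13.

4√13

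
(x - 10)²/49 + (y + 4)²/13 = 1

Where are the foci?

(4, -4) and (16, -4)

Center (10, -4). The larger denominator 49 sits under the x-term, so the major axis is horizontal; a² = 49, b² = 13.
c² = a² - b² = 49 - 13 = 36, so c = 6.
Foci lie on the horizontal axis through the center: (h ± c, k).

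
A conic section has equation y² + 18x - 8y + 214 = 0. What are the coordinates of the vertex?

(-11, 4)

Only y is squared. Complete the square in y: (y - 4)² = -18(x + 11).
Vertex (-11, 4); 4p = -18 so p = -9/2. Opens left.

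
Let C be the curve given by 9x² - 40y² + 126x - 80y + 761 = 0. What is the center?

(-7, -1)

Group the x- and y-terms: 9(x² + 14x) -40(y² + 2y) = -761
Complete the square in x and y: 9(x + 7)² -40(y + 1)² = -761 + 441 - 40 = -360
Divide through by -360 to get (y + 1)²/9 - (x + 7)²/40 = 1.
Hyperbola with center (-7, -1).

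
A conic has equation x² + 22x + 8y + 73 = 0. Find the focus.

Only x is squared. Complete the square in x: (x + 11)² = -8(y - 6).
Vertex (-11, 6); 4p = -8 so p = -2. Opens down.
Focus is p units from the vertex along the axis: (h, k + p).

(-11, 4)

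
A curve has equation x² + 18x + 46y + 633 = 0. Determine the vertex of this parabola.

Only x is squared. Complete the square in x: (x + 9)² = -46(y + 12).
Vertex (-9, -12); 4p = -46 so p = -23/2. Opens down.

(-9, -12)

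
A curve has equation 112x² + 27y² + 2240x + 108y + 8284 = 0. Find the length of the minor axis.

Rearranging, 112(x² + 20x) + 27(y² + 4y) = -8284.
Completing the square gives 112(x + 10)² + 27(y + 2)² = -8284 + 11200 + 108 = 3024.
Divide through by 3024 to get (x + 10)²/27 + (y + 2)²/112 = 1.
Ellipse, center (-10, -2), major axis vertical; a² = 112, b² = 27.
b² = 27 so b = 3√3; the minor axis has length 2b = 6√3.

6√3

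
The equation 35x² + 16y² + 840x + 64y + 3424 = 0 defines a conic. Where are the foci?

Group: 35(x² + 24x) + 16(y² + 4y) = -3424
Complete the square: 35(x + 12)² + 16(y + 2)² = -3424 + 5040 + 64 = 1680
Dividing both sides by 1680: (x + 12)²/48 + (y + 2)²/105 = 1
Ellipse, center (-12, -2), major axis vertical; a² = 105, b² = 48.
c² = a² - b² = 105 - 48 = 57, so c = √57.
Foci lie on the vertical axis through the center: (h, k ± c).

(-12, -2 - √57) and (-12, -2 + √57)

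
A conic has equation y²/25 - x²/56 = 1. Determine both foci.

Center (0, 0). The positive term is the y-term, so the transverse axis is vertical; a² = 25, b² = 56.
c² = a² + b² = 25 + 56 = 81, so c = 9.
Foci lie on the vertical axis through the center: (h, k ± c).

(0, -9) and (0, 9)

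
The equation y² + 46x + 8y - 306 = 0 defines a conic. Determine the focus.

(-9/2, -4)

Only y is squared. Complete the square in y: (y + 4)² = -46(x - 7).
Vertex (7, -4); 4p = -46 so p = -23/2. Opens left.
Focus is p units from the vertex along the axis: (h + p, k).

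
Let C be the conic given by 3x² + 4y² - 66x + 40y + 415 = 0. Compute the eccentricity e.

Group: 3(x² - 22x) + 4(y² + 10y) = -415
Complete the square: 3(x - 11)² + 4(y + 5)² = -415 + 363 + 100 = 48
Divide by 48: (x - 11)²/16 + (y + 5)²/12 = 1
Ellipse, center (11, -5), major axis horizontal; a² = 16, b² = 12.
c² = a² - b² = 4, so c = 2.
e = c/a = 2/4 = 1/2.

e = 1/2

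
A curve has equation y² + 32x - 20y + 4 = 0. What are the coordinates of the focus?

Only y is squared. Complete the square in y: (y - 10)² = -32(x - 3).
Vertex (3, 10); 4p = -32 so p = -8. Opens left.
Focus is p units from the vertex along the axis: (h + p, k).

(-5, 10)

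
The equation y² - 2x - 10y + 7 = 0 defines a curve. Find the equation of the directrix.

Only y is squared. Complete the square in y: (y - 5)² = 2(x + 9).
Vertex (-9, 5); 4p = 2 so p = 1/2. Opens right.
Directrix is the vertical line x = h − p = -9 − (1/2) = -19/2.

x = -19/2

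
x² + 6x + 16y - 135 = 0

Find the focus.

Only x is squared. Complete the square in x: (x + 3)² = -16(y - 9).
Vertex (-3, 9); 4p = -16 so p = -4. Opens down.
Focus is p units from the vertex along the axis: (h, k + p).

(-3, 5)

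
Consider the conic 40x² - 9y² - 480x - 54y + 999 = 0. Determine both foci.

(-1, -3) and (13, -3)

Group the x- and y-terms: 40(x² - 12x) -9(y² + 6y) = -999
Completing the square gives 40(x - 6)² -9(y + 3)² = -999 + 1440 - 81 = 360.
Dividing both sides by 360: (x - 6)²/9 - (y + 3)²/40 = 1
Hyperbola, center (6, -3), transverse axis horizontal; a² = 9, b² = 40.
c² = a² + b² = 9 + 40 = 49, so c = 7.
Foci lie on the horizontal axis through the center: (h ± c, k).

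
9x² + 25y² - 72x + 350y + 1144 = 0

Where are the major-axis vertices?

9(x² - 8x) + 25(y² + 14y) = -1144
Complete the square in x and y: 9(x - 4)² + 25(y + 7)² = -1144 + 144 + 1225 = 225
Divide by 225: (x - 4)²/25 + (y + 7)²/9 = 1
Ellipse, center (4, -7), major axis horizontal; a² = 25, b² = 9.
a = 5. Vertices at (h ± a, k).

(-1, -7) and (9, -7)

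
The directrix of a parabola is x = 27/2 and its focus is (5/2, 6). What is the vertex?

The vertex is the midpoint between the focus and the directrix along the axis of symmetry.
Axis is horizontal (directrix is vertical). Vertex x-coordinate = (5/2 + 27/2)/2 = 8; y-coordinate = 6.

(8, 6)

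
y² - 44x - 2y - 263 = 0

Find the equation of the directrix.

x = -17

Only y is squared. Complete the square in y: (y - 1)² = 44(x + 6).
Vertex (-6, 1); 4p = 44 so p = 11. Opens right.
Directrix is the vertical line x = h − p = -6 − (11) = -17.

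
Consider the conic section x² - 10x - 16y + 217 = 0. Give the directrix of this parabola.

y = 8

Only x is squared. Complete the square in x: (x - 5)² = 16(y - 12).
Vertex (5, 12); 4p = 16 so p = 4. Opens up.
Directrix is the horizontal line y = k − p = 12 − (4) = 8.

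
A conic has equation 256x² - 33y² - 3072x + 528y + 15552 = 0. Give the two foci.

Group the x- and y-terms: 256(x² - 12x) -33(y² - 16y) = -15552
Complete the square in x and y: 256(x - 6)² -33(y - 8)² = -15552 + 9216 - 2112 = -8448
Divide by -8448: (y - 8)²/256 - (x - 6)²/33 = 1
Hyperbola, center (6, 8), transverse axis vertical; a² = 256, b² = 33.
c² = a² + b² = 256 + 33 = 289, so c = 17.
Foci lie on the vertical axis through the center: (h, k ± c).

(6, -9) and (6, 25)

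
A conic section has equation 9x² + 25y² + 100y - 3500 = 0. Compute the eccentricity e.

Collect terms: 9x² + 25(y² + 4y) = 3500
Complete the square in x and y: 9x² + 25(y + 2)² = 3500 + 0 + 100 = 3600
Dividing both sides by 3600: x²/400 + (y + 2)²/144 = 1
Ellipse, center (0, -2), major axis horizontal; a² = 400, b² = 144.
c² = a² - b² = 256, so c = 16.
e = c/a = 16/20 = 4/5.

e = 4/5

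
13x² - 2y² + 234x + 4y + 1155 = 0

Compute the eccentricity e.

e = √195/13

Collect terms: 13(x² + 18x) -2(y² - 2y) = -1155
13(x + 9)² -2(y - 1)² = -1155 + 1053 - 2 = -104
Dividing both sides by -104: (y - 1)²/52 - (x + 9)²/8 = 1
Hyperbola, center (-9, 1), transverse axis vertical; a² = 52, b² = 8.
c² = a² + b² = 60, so c = 2√15.
e = c/a = 2√15/2√13 = √195/13.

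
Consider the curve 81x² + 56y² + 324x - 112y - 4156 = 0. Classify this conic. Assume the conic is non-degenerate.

ellipse

No xy term. Coefficients of x² and y² are A = 81, C = 56.
A and C have the same sign but A ≠ C ⇒ ellipse.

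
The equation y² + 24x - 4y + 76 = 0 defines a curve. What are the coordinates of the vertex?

Only y is squared. Complete the square in y: (y - 2)² = -24(x + 3).
Vertex (-3, 2); 4p = -24 so p = -6. Opens left.

(-3, 2)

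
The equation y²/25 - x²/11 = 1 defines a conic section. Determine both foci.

Center (0, 0). The positive term is the y-term, so the transverse axis is vertical; a² = 25, b² = 11.
c² = a² + b² = 25 + 11 = 36, so c = 6.
Foci lie on the vertical axis through the center: (h, k ± c).

(0, -6) and (0, 6)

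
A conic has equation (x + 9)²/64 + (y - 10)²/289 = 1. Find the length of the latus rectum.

Center (-9, 10). The larger denominator 289 sits under the y-term, so the major axis is vertical; a² = 289, b² = 64.
Latus rectum length = 2b²/a = 2·64/17 = 128/17.

128/17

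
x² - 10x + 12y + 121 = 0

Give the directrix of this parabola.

y = -5

Only x is squared. Complete the square in x: (x - 5)² = -12(y + 8).
Vertex (5, -8); 4p = -12 so p = -3. Opens down.
Directrix is the horizontal line y = k − p = -8 − (-3) = -5.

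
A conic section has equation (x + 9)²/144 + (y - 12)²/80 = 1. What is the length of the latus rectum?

Center (-9, 12). The larger denominator 144 sits under the x-term, so the major axis is horizontal; a² = 144, b² = 80.
Latus rectum length = 2b²/a = 2·80/12 = 40/3.

40/3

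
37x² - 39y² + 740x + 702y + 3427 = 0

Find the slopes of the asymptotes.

√1443/39 and -√1443/39

Rearranging, 37(x² + 20x) -39(y² - 18y) = -3427.
Completing the square gives 37(x + 10)² -39(y - 9)² = -3427 + 3700 - 3159 = -2886.
Dividing both sides by -2886: (y - 9)²/74 - (x + 10)²/78 = 1
Hyperbola, center (-10, 9), transverse axis vertical; a² = 74, b² = 78.
For a vertical hyperbola the asymptotes have slope ±a/b.
Here that is ±√74/√78 = ±√1443/39.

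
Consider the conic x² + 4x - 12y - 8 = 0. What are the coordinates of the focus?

(-2, 2)

Only x is squared. Complete the square in x: (x + 2)² = 12(y + 1).
Vertex (-2, -1); 4p = 12 so p = 3. Opens up.
Focus is p units from the vertex along the axis: (h, k + p).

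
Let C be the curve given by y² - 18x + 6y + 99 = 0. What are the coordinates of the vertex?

Only y is squared. Complete the square in y: (y + 3)² = 18(x - 5).
Vertex (5, -3); 4p = 18 so p = 9/2. Opens right.

(5, -3)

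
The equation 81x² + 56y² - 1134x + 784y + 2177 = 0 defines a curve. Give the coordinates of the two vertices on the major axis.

Group the x- and y-terms: 81(x² - 14x) + 56(y² + 14y) = -2177
Complete the square in x and y: 81(x - 7)² + 56(y + 7)² = -2177 + 3969 + 2744 = 4536
Divide by 4536: (x - 7)²/56 + (y + 7)²/81 = 1
Ellipse, center (7, -7), major axis vertical; a² = 81, b² = 56.
a = 9. Vertices at (h, k ± a).

(7, -16) and (7, 2)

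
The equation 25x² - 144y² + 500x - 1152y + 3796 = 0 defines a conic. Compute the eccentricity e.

Group: 25(x² + 20x) -144(y² + 8y) = -3796
Complete the square in x and y: 25(x + 10)² -144(y + 4)² = -3796 + 2500 - 2304 = -3600
Divide through by -3600 to get (y + 4)²/25 - (x + 10)²/144 = 1.
Hyperbola, center (-10, -4), transverse axis vertical; a² = 25, b² = 144.
c² = a² + b² = 169, so c = 13.
e = c/a = 13/5.

e = 13/5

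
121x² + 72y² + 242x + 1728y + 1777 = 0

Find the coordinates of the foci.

Group: 121(x² + 2x) + 72(y² + 24y) = -1777
Complete the square in x and y: 121(x + 1)² + 72(y + 12)² = -1777 + 121 + 10368 = 8712
Dividing both sides by 8712: (x + 1)²/72 + (y + 12)²/121 = 1
Ellipse, center (-1, -12), major axis vertical; a² = 121, b² = 72.
c² = a² - b² = 121 - 72 = 49, so c = 7.
Foci lie on the vertical axis through the center: (h, k ± c).

(-1, -19) and (-1, -5)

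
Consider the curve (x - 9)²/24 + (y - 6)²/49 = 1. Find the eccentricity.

Center (9, 6). The larger denominator 49 sits under the y-term, so the major axis is vertical; a² = 49, b² = 24.
c² = a² - b² = 25, so c = 5.
e = c/a = 5/7.

e = 5/7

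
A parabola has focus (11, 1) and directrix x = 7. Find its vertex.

The vertex is the midpoint between the focus and the directrix along the axis of symmetry.
Axis is horizontal (directrix is vertical). Vertex x-coordinate = (11 + 7)/2 = 9; y-coordinate = 1.

(9, 1)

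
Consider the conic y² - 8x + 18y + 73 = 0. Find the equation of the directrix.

x = -3

Only y is squared. Complete the square in y: (y + 9)² = 8(x + 1).
Vertex (-1, -9); 4p = 8 so p = 2. Opens right.
Directrix is the vertical line x = h − p = -1 − (2) = -3.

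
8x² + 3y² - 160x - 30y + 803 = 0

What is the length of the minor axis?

6

Group the x- and y-terms: 8(x² - 20x) + 3(y² - 10y) = -803
Completing the square gives 8(x - 10)² + 3(y - 5)² = -803 + 800 + 75 = 72.
Dividing both sides by 72: (x - 10)²/9 + (y - 5)²/24 = 1
Ellipse, center (10, 5), major axis vertical; a² = 24, b² = 9.
b² = 9 so b = 3; the minor axis has length 2b = 6.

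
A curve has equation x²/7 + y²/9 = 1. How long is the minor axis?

Center (0, 0). The larger denominator 9 sits under the y-term, so the major axis is vertical; a² = 9, b² = 7.
b² = 7 so b = √7; the minor axis has length 2b = 2√7.

2√7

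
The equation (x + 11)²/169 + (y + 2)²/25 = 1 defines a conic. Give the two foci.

(-23, -2) and (1, -2)

Center (-11, -2). The larger denominator 169 sits under the x-term, so the major axis is horizontal; a² = 169, b² = 25.
c² = a² - b² = 169 - 25 = 144, so c = 12.
Foci lie on the horizontal axis through the center: (h ± c, k).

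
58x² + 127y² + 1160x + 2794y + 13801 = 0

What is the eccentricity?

Rearranging, 58(x² + 20x) + 127(y² + 22y) = -13801.
58(x + 10)² + 127(y + 11)² = -13801 + 5800 + 15367 = 7366
Divide through by 7366 to get (x + 10)²/127 + (y + 11)²/58 = 1.
Ellipse, center (-10, -11), major axis horizontal; a² = 127, b² = 58.
c² = a² - b² = 69, so c = √69.
e = c/a = √69/√127 = √8763/127.

e = √8763/127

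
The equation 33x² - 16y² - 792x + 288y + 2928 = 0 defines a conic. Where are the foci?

33(x² - 24x) -16(y² - 18y) = -2928
Complete the square in x and y: 33(x - 12)² -16(y - 9)² = -2928 + 4752 - 1296 = 528
Dividing both sides by 528: (x - 12)²/16 - (y - 9)²/33 = 1
Hyperbola, center (12, 9), transverse axis horizontal; a² = 16, b² = 33.
c² = a² + b² = 16 + 33 = 49, so c = 7.
Foci lie on the horizontal axis through the center: (h ± c, k).

(5, 9) and (19, 9)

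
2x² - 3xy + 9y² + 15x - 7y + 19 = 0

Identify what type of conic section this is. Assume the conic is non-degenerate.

ellipse

A = 2, B = -3, C = 9.
Discriminant B² − 4AC = (-3)² − 4·2·9 = -63.
B² − 4AC < 0 ⇒ ellipse.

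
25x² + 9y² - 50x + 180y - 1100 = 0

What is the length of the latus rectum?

54/5

25(x² - 2x) + 9(y² + 20y) = 1100
Completing the square gives 25(x - 1)² + 9(y + 10)² = 1100 + 25 + 900 = 2025.
Divide by 2025: (x - 1)²/81 + (y + 10)²/225 = 1
Ellipse, center (1, -10), major axis vertical; a² = 225, b² = 81.
Latus rectum length = 2b²/a = 2·81/15 = 54/5.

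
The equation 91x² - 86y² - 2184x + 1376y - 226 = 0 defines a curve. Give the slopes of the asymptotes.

Group the x- and y-terms: 91(x² - 24x) -86(y² - 16y) = 226
Complete the square: 91(x - 12)² -86(y - 8)² = 226 + 13104 - 5504 = 7826
Dividing both sides by 7826: (x - 12)²/86 - (y - 8)²/91 = 1
Hyperbola, center (12, 8), transverse axis horizontal; a² = 86, b² = 91.
For a horizontal hyperbola the asymptotes have slope ±b/a.
Here that is ±√91/√86 = ±√7826/86.

√7826/86 and -√7826/86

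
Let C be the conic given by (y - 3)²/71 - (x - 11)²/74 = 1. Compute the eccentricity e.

Center (11, 3). The positive term is the y-term, so the transverse axis is vertical; a² = 71, b² = 74.
c² = a² + b² = 145, so c = √145.
e = c/a = √145/√71 = √10295/71.

e = √10295/71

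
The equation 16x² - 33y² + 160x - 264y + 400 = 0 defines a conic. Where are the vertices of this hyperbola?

16(x² + 10x) -33(y² + 8y) = -400
16(x + 5)² -33(y + 4)² = -400 + 400 - 528 = -528
Dividing both sides by -528: (y + 4)²/16 - (x + 5)²/33 = 1
Hyperbola, center (-5, -4), transverse axis vertical; a² = 16, b² = 33.
a = 4. Vertices at (h, k ± a).

(-5, -8) and (-5, 0)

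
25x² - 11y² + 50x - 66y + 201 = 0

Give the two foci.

25(x² + 2x) -11(y² + 6y) = -201
Complete the square in x and y: 25(x + 1)² -11(y + 3)² = -201 + 25 - 99 = -275
Divide through by -275 to get (y + 3)²/25 - (x + 1)²/11 = 1.
Hyperbola, center (-1, -3), transverse axis vertical; a² = 25, b² = 11.
c² = a² + b² = 25 + 11 = 36, so c = 6.
Foci lie on the vertical axis through the center: (h, k ± c).

(-1, -9) and (-1, 3)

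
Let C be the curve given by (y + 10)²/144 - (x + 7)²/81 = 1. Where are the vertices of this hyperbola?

(-7, -22) and (-7, 2)

Center (-7, -10). The positive term is the y-term, so the transverse axis is vertical; a² = 144, b² = 81.
a = 12. Vertices at (h, k ± a).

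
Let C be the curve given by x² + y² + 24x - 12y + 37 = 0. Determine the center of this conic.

(-12, 6)

Group the x- and y-terms: (x² + 24x) + (y² - 12y) = -37
(x + 12)² + (y - 6)² = -37 + 144 + 36 = 143
So (x + 12)² + (y - 6)² = 143.
Circle centered at (-12, 6) with r² = 143.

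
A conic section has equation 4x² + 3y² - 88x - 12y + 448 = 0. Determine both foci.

4(x² - 22x) + 3(y² - 4y) = -448
Completing the square gives 4(x - 11)² + 3(y - 2)² = -448 + 484 + 12 = 48.
Divide by 48: (x - 11)²/12 + (y - 2)²/16 = 1
Ellipse, center (11, 2), major axis vertical; a² = 16, b² = 12.
c² = a² - b² = 16 - 12 = 4, so c = 2.
Foci lie on the vertical axis through the center: (h, k ± c).

(11, 0) and (11, 4)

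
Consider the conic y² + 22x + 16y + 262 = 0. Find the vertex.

(-9, -8)

Only y is squared. Complete the square in y: (y + 8)² = -22(x + 9).
Vertex (-9, -8); 4p = -22 so p = -11/2. Opens left.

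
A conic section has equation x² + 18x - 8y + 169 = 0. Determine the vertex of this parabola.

Only x is squared. Complete the square in x: (x + 9)² = 8(y - 11).
Vertex (-9, 11); 4p = 8 so p = 2. Opens up.

(-9, 11)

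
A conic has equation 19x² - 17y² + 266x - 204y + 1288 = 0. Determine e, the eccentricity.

e = 6√19/19

19(x² + 14x) -17(y² + 12y) = -1288
Complete the square: 19(x + 7)² -17(y + 6)² = -1288 + 931 - 612 = -969
Dividing both sides by -969: (y + 6)²/57 - (x + 7)²/51 = 1
Hyperbola, center (-7, -6), transverse axis vertical; a² = 57, b² = 51.
c² = a² + b² = 108, so c = 6√3.
e = c/a = 6√3/√57 = 6√19/19.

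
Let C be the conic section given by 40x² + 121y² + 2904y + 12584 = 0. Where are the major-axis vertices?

Collect terms: 40x² + 121(y² + 24y) = -12584
Completing the square gives 40x² + 121(y + 12)² = -12584 + 0 + 17424 = 4840.
Dividing both sides by 4840: x²/121 + (y + 12)²/40 = 1
Ellipse, center (0, -12), major axis horizontal; a² = 121, b² = 40.
a = 11. Vertices at (h ± a, k).

(-11, -12) and (11, -12)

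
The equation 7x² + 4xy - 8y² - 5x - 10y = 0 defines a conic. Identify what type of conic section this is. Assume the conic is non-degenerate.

hyperbola

A = 7, B = 4, C = -8.
Discriminant B² − 4AC = 4² − 4·7·(-8) = 240.
B² − 4AC > 0 ⇒ hyperbola.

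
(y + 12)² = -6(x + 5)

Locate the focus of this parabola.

Vertex (-5, -12); 4p = -6 so p = -3/2. Opens left.
Focus is p units from the vertex along the axis: (h + p, k).

(-13/2, -12)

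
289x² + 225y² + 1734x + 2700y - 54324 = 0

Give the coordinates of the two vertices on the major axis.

(-3, -23) and (-3, 11)

Collect terms: 289(x² + 6x) + 225(y² + 12y) = 54324
Complete the square: 289(x + 3)² + 225(y + 6)² = 54324 + 2601 + 8100 = 65025
Divide by 65025: (x + 3)²/225 + (y + 6)²/289 = 1
Ellipse, center (-3, -6), major axis vertical; a² = 289, b² = 225.
a = 17. Vertices at (h, k ± a).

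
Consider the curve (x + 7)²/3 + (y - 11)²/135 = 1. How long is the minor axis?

Center (-7, 11). The larger denominator 135 sits under the y-term, so the major axis is vertical; a² = 135, b² = 3.
b² = 3 so b = √3; the minor axis has length 2b = 2√3.

2√3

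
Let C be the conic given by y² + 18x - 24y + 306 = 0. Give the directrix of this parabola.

Only y is squared. Complete the square in y: (y - 12)² = -18(x + 9).
Vertex (-9, 12); 4p = -18 so p = -9/2. Opens left.
Directrix is the vertical line x = h − p = -9 − (-9/2) = -9/2.

x = -9/2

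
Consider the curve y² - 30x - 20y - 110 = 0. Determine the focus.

(1/2, 10)

Only y is squared. Complete the square in y: (y - 10)² = 30(x + 7).
Vertex (-7, 10); 4p = 30 so p = 15/2. Opens right.
Focus is p units from the vertex along the axis: (h + p, k).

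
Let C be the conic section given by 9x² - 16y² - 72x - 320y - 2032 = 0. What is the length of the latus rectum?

9

Collect terms: 9(x² - 8x) -16(y² + 20y) = 2032
Completing the square gives 9(x - 4)² -16(y + 10)² = 2032 + 144 - 1600 = 576.
Divide through by 576 to get (x - 4)²/64 - (y + 10)²/36 = 1.
Hyperbola, center (4, -10), transverse axis horizontal; a² = 64, b² = 36.
Latus rectum length = 2b²/a = 2·36/8 = 9.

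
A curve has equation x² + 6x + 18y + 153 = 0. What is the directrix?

Only x is squared. Complete the square in x: (x + 3)² = -18(y + 8).
Vertex (-3, -8); 4p = -18 so p = -9/2. Opens down.
Directrix is the horizontal line y = k − p = -8 − (-9/2) = -7/2.

y = -7/2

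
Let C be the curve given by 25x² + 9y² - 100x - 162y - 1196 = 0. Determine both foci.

Collect terms: 25(x² - 4x) + 9(y² - 18y) = 1196
25(x - 2)² + 9(y - 9)² = 1196 + 100 + 729 = 2025
Divide through by 2025 to get (x - 2)²/81 + (y - 9)²/225 = 1.
Ellipse, center (2, 9), major axis vertical; a² = 225, b² = 81.
c² = a² - b² = 225 - 81 = 144, so c = 12.
Foci lie on the vertical axis through the center: (h, k ± c).

(2, -3) and (2, 21)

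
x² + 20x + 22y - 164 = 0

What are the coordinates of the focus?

(-10, 13/2)

Only x is squared. Complete the square in x: (x + 10)² = -22(y - 12).
Vertex (-10, 12); 4p = -22 so p = -11/2. Opens down.
Focus is p units from the vertex along the axis: (h, k + p).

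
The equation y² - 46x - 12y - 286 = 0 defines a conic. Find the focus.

(9/2, 6)

Only y is squared. Complete the square in y: (y - 6)² = 46(x + 7).
Vertex (-7, 6); 4p = 46 so p = 23/2. Opens right.
Focus is p units from the vertex along the axis: (h + p, k).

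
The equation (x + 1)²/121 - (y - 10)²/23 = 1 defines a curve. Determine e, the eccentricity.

Center (-1, 10). The positive term is the x-term, so the transverse axis is horizontal; a² = 121, b² = 23.
c² = a² + b² = 144, so c = 12.
e = c/a = 12/11.

e = 12/11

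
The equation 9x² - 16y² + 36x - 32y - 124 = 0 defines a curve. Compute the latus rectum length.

9/2

Rearranging, 9(x² + 4x) -16(y² + 2y) = 124.
Complete the square: 9(x + 2)² -16(y + 1)² = 124 + 36 - 16 = 144
Divide through by 144 to get (x + 2)²/16 - (y + 1)²/9 = 1.
Hyperbola, center (-2, -1), transverse axis horizontal; a² = 16, b² = 9.
Latus rectum length = 2b²/a = 2·9/4 = 9/2.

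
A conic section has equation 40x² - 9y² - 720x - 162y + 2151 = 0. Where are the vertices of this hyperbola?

Group the x- and y-terms: 40(x² - 18x) -9(y² + 18y) = -2151
40(x - 9)² -9(y + 9)² = -2151 + 3240 - 729 = 360
Divide through by 360 to get (x - 9)²/9 - (y + 9)²/40 = 1.
Hyperbola, center (9, -9), transverse axis horizontal; a² = 9, b² = 40.
a = 3. Vertices at (h ± a, k).

(6, -9) and (12, -9)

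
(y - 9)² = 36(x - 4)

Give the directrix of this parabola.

x = -5

Vertex (4, 9); 4p = 36 so p = 9. Opens right.
Directrix is the vertical line x = h − p = 4 − (9) = -5.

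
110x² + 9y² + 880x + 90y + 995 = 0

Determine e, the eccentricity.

e = √11110/110

Collect terms: 110(x² + 8x) + 9(y² + 10y) = -995
110(x + 4)² + 9(y + 5)² = -995 + 1760 + 225 = 990
Divide through by 990 to get (x + 4)²/9 + (y + 5)²/110 = 1.
Ellipse, center (-4, -5), major axis vertical; a² = 110, b² = 9.
c² = a² - b² = 101, so c = √101.
e = c/a = √101/√110 = √11110/110.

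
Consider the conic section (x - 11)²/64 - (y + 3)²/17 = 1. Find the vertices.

(3, -3) and (19, -3)

Center (11, -3). The positive term is the x-term, so the transverse axis is horizontal; a² = 64, b² = 17.
a = 8. Vertices at (h ± a, k).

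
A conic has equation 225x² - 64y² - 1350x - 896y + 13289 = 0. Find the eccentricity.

Rearranging, 225(x² - 6x) -64(y² + 14y) = -13289.
Complete the square: 225(x - 3)² -64(y + 7)² = -13289 + 2025 - 3136 = -14400
Dividing both sides by -14400: (y + 7)²/225 - (x - 3)²/64 = 1
Hyperbola, center (3, -7), transverse axis vertical; a² = 225, b² = 64.
c² = a² + b² = 289, so c = 17.
e = c/a = 17/15.

e = 17/15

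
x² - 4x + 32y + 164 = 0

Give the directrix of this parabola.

Only x is squared. Complete the square in x: (x - 2)² = -32(y + 5).
Vertex (2, -5); 4p = -32 so p = -8. Opens down.
Directrix is the horizontal line y = k − p = -5 − (-8) = 3.

y = 3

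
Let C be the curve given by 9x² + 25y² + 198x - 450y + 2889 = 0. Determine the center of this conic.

9(x² + 22x) + 25(y² - 18y) = -2889
Complete the square: 9(x + 11)² + 25(y - 9)² = -2889 + 1089 + 2025 = 225
Divide by 225: (x + 11)²/25 + (y - 9)²/9 = 1
Ellipse with center (-11, 9).

(-11, 9)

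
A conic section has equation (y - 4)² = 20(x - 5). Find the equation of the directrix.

Vertex (5, 4); 4p = 20 so p = 5. Opens right.
Directrix is the vertical line x = h − p = 5 − (5) = 0.

x = 0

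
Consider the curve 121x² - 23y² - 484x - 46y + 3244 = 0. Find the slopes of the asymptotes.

Rearranging, 121(x² - 4x) -23(y² + 2y) = -3244.
121(x - 2)² -23(y + 1)² = -3244 + 484 - 23 = -2783
Divide through by -2783 to get (y + 1)²/121 - (x - 2)²/23 = 1.
Hyperbola, center (2, -1), transverse axis vertical; a² = 121, b² = 23.
For a vertical hyperbola the asymptotes have slope ±a/b.
Here that is ±11/√23 = ±11√23/23.

11√23/23 and -11√23/23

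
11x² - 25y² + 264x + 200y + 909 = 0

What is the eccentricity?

Group the x- and y-terms: 11(x² + 24x) -25(y² - 8y) = -909
Complete the square in x and y: 11(x + 12)² -25(y - 4)² = -909 + 1584 - 400 = 275
Dividing both sides by 275: (x + 12)²/25 - (y - 4)²/11 = 1
Hyperbola, center (-12, 4), transverse axis horizontal; a² = 25, b² = 11.
c² = a² + b² = 36, so c = 6.
e = c/a = 6/5.

e = 6/5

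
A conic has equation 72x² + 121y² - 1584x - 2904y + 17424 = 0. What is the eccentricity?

e = 7/11

Group: 72(x² - 22x) + 121(y² - 24y) = -17424
Complete the square in x and y: 72(x - 11)² + 121(y - 12)² = -17424 + 8712 + 17424 = 8712
Dividing both sides by 8712: (x - 11)²/121 + (y - 12)²/72 = 1
Ellipse, center (11, 12), major axis horizontal; a² = 121, b² = 72.
c² = a² - b² = 49, so c = 7.
e = c/a = 7/11.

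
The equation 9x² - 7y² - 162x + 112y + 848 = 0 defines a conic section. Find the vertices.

(9, -1) and (9, 17)

Collect terms: 9(x² - 18x) -7(y² - 16y) = -848
9(x - 9)² -7(y - 8)² = -848 + 729 - 448 = -567
Divide through by -567 to get (y - 8)²/81 - (x - 9)²/63 = 1.
Hyperbola, center (9, 8), transverse axis vertical; a² = 81, b² = 63.
a = 9. Vertices at (h, k ± a).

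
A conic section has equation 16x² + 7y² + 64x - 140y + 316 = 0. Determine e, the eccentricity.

e = 3/4

Rearranging, 16(x² + 4x) + 7(y² - 20y) = -316.
Complete the square: 16(x + 2)² + 7(y - 10)² = -316 + 64 + 700 = 448
Dividing both sides by 448: (x + 2)²/28 + (y - 10)²/64 = 1
Ellipse, center (-2, 10), major axis vertical; a² = 64, b² = 28.
c² = a² - b² = 36, so c = 6.
e = c/a = 6/8 = 3/4.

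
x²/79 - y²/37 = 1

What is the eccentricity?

e = 2√2291/79

Center (0, 0). The positive term is the x-term, so the transverse axis is horizontal; a² = 79, b² = 37.
c² = a² + b² = 116, so c = 2√29.
e = c/a = 2√29/√79 = 2√2291/79.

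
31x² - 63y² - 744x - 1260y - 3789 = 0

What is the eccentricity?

e = √658/21

31(x² - 24x) -63(y² + 20y) = 3789
Complete the square: 31(x - 12)² -63(y + 10)² = 3789 + 4464 - 6300 = 1953
Divide by 1953: (x - 12)²/63 - (y + 10)²/31 = 1
Hyperbola, center (12, -10), transverse axis horizontal; a² = 63, b² = 31.
c² = a² + b² = 94, so c = √94.
e = c/a = √94/3√7 = √658/21.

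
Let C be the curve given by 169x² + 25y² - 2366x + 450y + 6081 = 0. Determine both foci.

(7, -21) and (7, 3)

Rearranging, 169(x² - 14x) + 25(y² + 18y) = -6081.
Complete the square: 169(x - 7)² + 25(y + 9)² = -6081 + 8281 + 2025 = 4225
Divide through by 4225 to get (x - 7)²/25 + (y + 9)²/169 = 1.
Ellipse, center (7, -9), major axis vertical; a² = 169, b² = 25.
c² = a² - b² = 169 - 25 = 144, so c = 12.
Foci lie on the vertical axis through the center: (h, k ± c).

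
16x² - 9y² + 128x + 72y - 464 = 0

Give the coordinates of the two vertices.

Collect terms: 16(x² + 8x) -9(y² - 8y) = 464
16(x + 4)² -9(y - 4)² = 464 + 256 - 144 = 576
Divide by 576: (x + 4)²/36 - (y - 4)²/64 = 1
Hyperbola, center (-4, 4), transverse axis horizontal; a² = 36, b² = 64.
a = 6. Vertices at (h ± a, k).

(-10, 4) and (2, 4)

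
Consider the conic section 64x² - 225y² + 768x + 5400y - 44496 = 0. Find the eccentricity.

64(x² + 12x) -225(y² - 24y) = 44496
Complete the square in x and y: 64(x + 6)² -225(y - 12)² = 44496 + 2304 - 32400 = 14400
Divide by 14400: (x + 6)²/225 - (y - 12)²/64 = 1
Hyperbola, center (-6, 12), transverse axis horizontal; a² = 225, b² = 64.
c² = a² + b² = 289, so c = 17.
e = c/a = 17/15.

e = 17/15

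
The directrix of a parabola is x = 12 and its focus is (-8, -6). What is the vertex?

(2, -6)

The vertex is the midpoint between the focus and the directrix along the axis of symmetry.
Axis is horizontal (directrix is vertical). Vertex x-coordinate = (-8 + 12)/2 = 2; y-coordinate = -6.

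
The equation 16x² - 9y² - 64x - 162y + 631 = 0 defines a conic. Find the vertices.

(2, -21) and (2, 3)

Rearranging, 16(x² - 4x) -9(y² + 18y) = -631.
Complete the square in x and y: 16(x - 2)² -9(y + 9)² = -631 + 64 - 729 = -1296
Divide by -1296: (y + 9)²/144 - (x - 2)²/81 = 1
Hyperbola, center (2, -9), transverse axis vertical; a² = 144, b² = 81.
a = 12. Vertices at (h, k ± a).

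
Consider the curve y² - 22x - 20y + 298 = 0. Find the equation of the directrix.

Only y is squared. Complete the square in y: (y - 10)² = 22(x - 9).
Vertex (9, 10); 4p = 22 so p = 11/2. Opens right.
Directrix is the vertical line x = h − p = 9 − (11/2) = 7/2.

x = 7/2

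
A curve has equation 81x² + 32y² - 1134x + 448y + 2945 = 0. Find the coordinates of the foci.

Group: 81(x² - 14x) + 32(y² + 14y) = -2945
81(x - 7)² + 32(y + 7)² = -2945 + 3969 + 1568 = 2592
Dividing both sides by 2592: (x - 7)²/32 + (y + 7)²/81 = 1
Ellipse, center (7, -7), major axis vertical; a² = 81, b² = 32.
c² = a² - b² = 81 - 32 = 49, so c = 7.
Foci lie on the vertical axis through the center: (h, k ± c).

(7, -14) and (7, 0)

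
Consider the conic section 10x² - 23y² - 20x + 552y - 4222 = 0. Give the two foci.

(1 - 2√33, 12) and (1 + 2√33, 12)

Group: 10(x² - 2x) -23(y² - 24y) = 4222
Completing the square gives 10(x - 1)² -23(y - 12)² = 4222 + 10 - 3312 = 920.
Divide by 920: (x - 1)²/92 - (y - 12)²/40 = 1
Hyperbola, center (1, 12), transverse axis horizontal; a² = 92, b² = 40.
c² = a² + b² = 92 + 40 = 132, so c = 2√33.
Foci lie on the horizontal axis through the center: (h ± c, k).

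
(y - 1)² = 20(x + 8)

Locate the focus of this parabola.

(-3, 1)

Vertex (-8, 1); 4p = 20 so p = 5. Opens right.
Focus is p units from the vertex along the axis: (h + p, k).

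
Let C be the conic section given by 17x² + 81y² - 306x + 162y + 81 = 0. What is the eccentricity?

Group the x- and y-terms: 17(x² - 18x) + 81(y² + 2y) = -81
Completing the square gives 17(x - 9)² + 81(y + 1)² = -81 + 1377 + 81 = 1377.
Dividing both sides by 1377: (x - 9)²/81 + (y + 1)²/17 = 1
Ellipse, center (9, -1), major axis horizontal; a² = 81, b² = 17.
c² = a² - b² = 64, so c = 8.
e = c/a = 8/9.

e = 8/9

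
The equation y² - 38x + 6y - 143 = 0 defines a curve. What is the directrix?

x = -27/2

Only y is squared. Complete the square in y: (y + 3)² = 38(x + 4).
Vertex (-4, -3); 4p = 38 so p = 19/2. Opens right.
Directrix is the vertical line x = h − p = -4 − (19/2) = -27/2.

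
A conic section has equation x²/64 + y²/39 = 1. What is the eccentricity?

Center (0, 0). The larger denominator 64 sits under the x-term, so the major axis is horizontal; a² = 64, b² = 39.
c² = a² - b² = 25, so c = 5.
e = c/a = 5/8.

e = 5/8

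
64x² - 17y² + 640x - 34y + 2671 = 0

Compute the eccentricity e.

e = 9/8

Collect terms: 64(x² + 10x) -17(y² + 2y) = -2671
Complete the square in x and y: 64(x + 5)² -17(y + 1)² = -2671 + 1600 - 17 = -1088
Divide by -1088: (y + 1)²/64 - (x + 5)²/17 = 1
Hyperbola, center (-5, -1), transverse axis vertical; a² = 64, b² = 17.
c² = a² + b² = 81, so c = 9.
e = c/a = 9/8.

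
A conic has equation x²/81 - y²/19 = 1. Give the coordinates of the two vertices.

(-9, 0) and (9, 0)

Center (0, 0). The positive term is the x-term, so the transverse axis is horizontal; a² = 81, b² = 19.
a = 9. Vertices at (h ± a, k).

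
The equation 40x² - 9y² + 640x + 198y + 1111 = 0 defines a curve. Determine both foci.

Rearranging, 40(x² + 16x) -9(y² - 22y) = -1111.
Completing the square gives 40(x + 8)² -9(y - 11)² = -1111 + 2560 - 1089 = 360.
Dividing both sides by 360: (x + 8)²/9 - (y - 11)²/40 = 1
Hyperbola, center (-8, 11), transverse axis horizontal; a² = 9, b² = 40.
c² = a² + b² = 9 + 40 = 49, so c = 7.
Foci lie on the horizontal axis through the center: (h ± c, k).

(-15, 11) and (-1, 11)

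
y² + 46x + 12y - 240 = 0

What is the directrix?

x = 35/2

Only y is squared. Complete the square in y: (y + 6)² = -46(x - 6).
Vertex (6, -6); 4p = -46 so p = -23/2. Opens left.
Directrix is the vertical line x = h − p = 6 − (-23/2) = 35/2.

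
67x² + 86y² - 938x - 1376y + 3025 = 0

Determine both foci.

(7 - √19, 8) and (7 + √19, 8)

Rearranging, 67(x² - 14x) + 86(y² - 16y) = -3025.
Complete the square: 67(x - 7)² + 86(y - 8)² = -3025 + 3283 + 5504 = 5762
Dividing both sides by 5762: (x - 7)²/86 + (y - 8)²/67 = 1
Ellipse, center (7, 8), major axis horizontal; a² = 86, b² = 67.
c² = a² - b² = 86 - 67 = 19, so c = √19.
Foci lie on the horizontal axis through the center: (h ± c, k).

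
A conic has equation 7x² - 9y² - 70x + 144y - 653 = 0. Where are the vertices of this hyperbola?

Collect terms: 7(x² - 10x) -9(y² - 16y) = 653
7(x - 5)² -9(y - 8)² = 653 + 175 - 576 = 252
Divide by 252: (x - 5)²/36 - (y - 8)²/28 = 1
Hyperbola, center (5, 8), transverse axis horizontal; a² = 36, b² = 28.
a = 6. Vertices at (h ± a, k).

(-1, 8) and (11, 8)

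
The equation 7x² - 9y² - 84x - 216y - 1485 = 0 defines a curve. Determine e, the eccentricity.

e = 4/3

Rearranging, 7(x² - 12x) -9(y² + 24y) = 1485.
Complete the square: 7(x - 6)² -9(y + 12)² = 1485 + 252 - 1296 = 441
Divide by 441: (x - 6)²/63 - (y + 12)²/49 = 1
Hyperbola, center (6, -12), transverse axis horizontal; a² = 63, b² = 49.
c² = a² + b² = 112, so c = 4√7.
e = c/a = 4√7/3√7 = 4/3.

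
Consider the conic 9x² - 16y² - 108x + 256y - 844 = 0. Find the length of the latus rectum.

Rearranging, 9(x² - 12x) -16(y² - 16y) = 844.
9(x - 6)² -16(y - 8)² = 844 + 324 - 1024 = 144
Divide through by 144 to get (x - 6)²/16 - (y - 8)²/9 = 1.
Hyperbola, center (6, 8), transverse axis horizontal; a² = 16, b² = 9.
Latus rectum length = 2b²/a = 2·9/4 = 9/2.

9/2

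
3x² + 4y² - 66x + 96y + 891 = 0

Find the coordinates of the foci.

(9, -12) and (13, -12)

Group: 3(x² - 22x) + 4(y² + 24y) = -891
Complete the square in x and y: 3(x - 11)² + 4(y + 12)² = -891 + 363 + 576 = 48
Divide through by 48 to get (x - 11)²/16 + (y + 12)²/12 = 1.
Ellipse, center (11, -12), major axis horizontal; a² = 16, b² = 12.
c² = a² - b² = 16 - 12 = 4, so c = 2.
Foci lie on the horizontal axis through the center: (h ± c, k).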